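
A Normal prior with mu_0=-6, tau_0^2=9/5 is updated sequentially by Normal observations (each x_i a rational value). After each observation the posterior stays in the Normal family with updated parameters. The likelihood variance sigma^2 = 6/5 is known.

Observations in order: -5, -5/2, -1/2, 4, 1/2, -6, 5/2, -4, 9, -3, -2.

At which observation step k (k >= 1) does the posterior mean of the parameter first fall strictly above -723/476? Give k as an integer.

obs 1: x=-5 → posterior Normal(-27/5, 18/25)
obs 2: x=-5/2 → posterior Normal(-69/16, 9/20)
obs 3: x=-1/2 → posterior Normal(-36/11, 18/55)
obs 4: x=4 → posterior Normal(-12/7, 9/35)
obs 5: x=1/2 → posterior Normal(-45/34, 18/85)
obs 6: x=-6 → posterior Normal(-81/40, 9/50)
obs 7: x=5/2 → posterior Normal(-33/23, 18/115)
obs 8: x=-4 → posterior Normal(-45/26, 9/65)
obs 9: x=9 → posterior Normal(-18/29, 18/145)
obs 10: x=-3 → posterior Normal(-27/32, 9/80)
obs 11: x=-2 → posterior Normal(-33/35, 18/175)

k = 5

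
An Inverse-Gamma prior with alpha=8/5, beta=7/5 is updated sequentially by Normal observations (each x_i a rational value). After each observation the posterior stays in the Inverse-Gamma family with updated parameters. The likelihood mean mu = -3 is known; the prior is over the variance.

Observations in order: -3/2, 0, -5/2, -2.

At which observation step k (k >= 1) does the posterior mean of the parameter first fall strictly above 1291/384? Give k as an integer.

k = 2

obs 1: x=-3/2 → posterior Inverse-Gamma(21/10, 101/40)
obs 2: x=0 → posterior Inverse-Gamma(13/5, 281/40)
obs 3: x=-5/2 → posterior Inverse-Gamma(31/10, 143/20)
obs 4: x=-2 → posterior Inverse-Gamma(18/5, 153/20)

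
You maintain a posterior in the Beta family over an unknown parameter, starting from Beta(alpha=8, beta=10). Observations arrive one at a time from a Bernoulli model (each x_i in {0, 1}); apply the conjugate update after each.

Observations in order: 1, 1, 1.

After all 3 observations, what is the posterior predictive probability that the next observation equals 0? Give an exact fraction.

10/21

obs 1: x=1 → posterior Beta(9, 10)
obs 2: x=1 → posterior Beta(10, 10)
obs 3: x=1 → posterior Beta(11, 10)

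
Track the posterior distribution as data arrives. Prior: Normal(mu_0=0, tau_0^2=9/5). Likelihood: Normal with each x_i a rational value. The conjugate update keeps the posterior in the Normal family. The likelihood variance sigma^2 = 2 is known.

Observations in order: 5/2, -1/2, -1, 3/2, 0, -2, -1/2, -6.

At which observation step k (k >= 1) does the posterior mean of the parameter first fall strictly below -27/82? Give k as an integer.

obs 1: x=5/2 → posterior Normal(45/38, 18/19)
obs 2: x=-1/2 → posterior Normal(9/14, 9/14)
obs 3: x=-1 → posterior Normal(9/37, 18/37)
obs 4: x=3/2 → posterior Normal(45/92, 9/23)
obs 5: x=0 → posterior Normal(9/22, 18/55)
obs 6: x=-2 → posterior Normal(9/128, 9/32)
obs 7: x=-1/2 → posterior Normal(0, 18/73)
obs 8: x=-6 → posterior Normal(-27/41, 9/41)

k = 8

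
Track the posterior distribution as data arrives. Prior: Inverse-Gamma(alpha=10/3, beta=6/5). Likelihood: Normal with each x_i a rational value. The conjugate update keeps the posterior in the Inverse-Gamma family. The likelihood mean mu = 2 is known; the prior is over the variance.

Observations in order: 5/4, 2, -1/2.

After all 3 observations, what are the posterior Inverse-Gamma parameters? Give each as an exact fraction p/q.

obs 1: x=5/4 → posterior Inverse-Gamma(23/6, 237/160)
obs 2: x=2 → posterior Inverse-Gamma(13/3, 237/160)
obs 3: x=-1/2 → posterior Inverse-Gamma(29/6, 737/160)

alpha=29/6, beta=737/160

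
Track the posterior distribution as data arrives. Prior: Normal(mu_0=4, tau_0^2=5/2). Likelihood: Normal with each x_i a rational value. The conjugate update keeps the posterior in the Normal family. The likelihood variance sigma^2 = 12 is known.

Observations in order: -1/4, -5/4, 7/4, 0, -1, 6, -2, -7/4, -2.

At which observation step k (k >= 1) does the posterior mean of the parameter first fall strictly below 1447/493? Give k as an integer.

k = 2

obs 1: x=-1/4 → posterior Normal(379/116, 60/29)
obs 2: x=-5/4 → posterior Normal(177/68, 30/17)
obs 3: x=7/4 → posterior Normal(389/156, 20/13)
obs 4: x=0 → posterior Normal(389/176, 15/11)
obs 5: x=-1 → posterior Normal(369/196, 60/49)
obs 6: x=6 → posterior Normal(163/72, 10/9)
obs 7: x=-2 → posterior Normal(449/236, 60/59)
obs 8: x=-7/4 → posterior Normal(207/128, 15/16)
obs 9: x=-2 → posterior Normal(187/138, 20/23)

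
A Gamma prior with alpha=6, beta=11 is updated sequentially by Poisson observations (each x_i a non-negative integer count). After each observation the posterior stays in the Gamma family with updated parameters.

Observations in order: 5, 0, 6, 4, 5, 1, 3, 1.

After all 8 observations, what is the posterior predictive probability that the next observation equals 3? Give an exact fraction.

1493193217355927798279856176231041807945079/10737418240000000000000000000000000000000000

obs 1: x=5 → posterior Gamma(11, 12)
obs 2: x=0 → posterior Gamma(11, 13)
obs 3: x=6 → posterior Gamma(17, 14)
obs 4: x=4 → posterior Gamma(21, 15)
obs 5: x=5 → posterior Gamma(26, 16)
obs 6: x=1 → posterior Gamma(27, 17)
obs 7: x=3 → posterior Gamma(30, 18)
obs 8: x=1 → posterior Gamma(31, 19)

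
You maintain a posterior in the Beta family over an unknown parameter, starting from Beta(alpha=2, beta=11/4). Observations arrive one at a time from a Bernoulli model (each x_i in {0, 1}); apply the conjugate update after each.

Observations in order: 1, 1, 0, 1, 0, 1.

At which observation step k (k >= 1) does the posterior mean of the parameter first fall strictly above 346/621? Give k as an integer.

k = 2

obs 1: x=1 → posterior Beta(3, 11/4)
obs 2: x=1 → posterior Beta(4, 11/4)
obs 3: x=0 → posterior Beta(4, 15/4)
obs 4: x=1 → posterior Beta(5, 15/4)
obs 5: x=0 → posterior Beta(5, 19/4)
obs 6: x=1 → posterior Beta(6, 19/4)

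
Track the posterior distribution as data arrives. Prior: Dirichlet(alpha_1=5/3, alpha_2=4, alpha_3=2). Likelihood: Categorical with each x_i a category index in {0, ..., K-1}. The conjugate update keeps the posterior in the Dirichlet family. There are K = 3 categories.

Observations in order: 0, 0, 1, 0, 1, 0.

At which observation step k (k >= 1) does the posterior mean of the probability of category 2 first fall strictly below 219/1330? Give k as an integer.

k = 5

obs 1: x=0 → posterior Dirichlet(8/3, 4, 2)
obs 2: x=0 → posterior Dirichlet(11/3, 4, 2)
obs 3: x=1 → posterior Dirichlet(11/3, 5, 2)
obs 4: x=0 → posterior Dirichlet(14/3, 5, 2)
obs 5: x=1 → posterior Dirichlet(14/3, 6, 2)
obs 6: x=0 → posterior Dirichlet(17/3, 6, 2)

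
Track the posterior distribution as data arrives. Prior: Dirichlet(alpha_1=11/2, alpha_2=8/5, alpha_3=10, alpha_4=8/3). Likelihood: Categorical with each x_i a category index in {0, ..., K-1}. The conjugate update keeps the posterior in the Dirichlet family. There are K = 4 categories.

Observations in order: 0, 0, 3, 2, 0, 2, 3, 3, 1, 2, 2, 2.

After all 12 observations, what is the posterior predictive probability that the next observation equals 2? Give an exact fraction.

450/953

obs 1: x=0 → posterior Dirichlet(13/2, 8/5, 10, 8/3)
obs 2: x=0 → posterior Dirichlet(15/2, 8/5, 10, 8/3)
obs 3: x=3 → posterior Dirichlet(15/2, 8/5, 10, 11/3)
obs 4: x=2 → posterior Dirichlet(15/2, 8/5, 11, 11/3)
obs 5: x=0 → posterior Dirichlet(17/2, 8/5, 11, 11/3)
obs 6: x=2 → posterior Dirichlet(17/2, 8/5, 12, 11/3)
obs 7: x=3 → posterior Dirichlet(17/2, 8/5, 12, 14/3)
obs 8: x=3 → posterior Dirichlet(17/2, 8/5, 12, 17/3)
obs 9: x=1 → posterior Dirichlet(17/2, 13/5, 12, 17/3)
obs 10: x=2 → posterior Dirichlet(17/2, 13/5, 13, 17/3)
obs 11: x=2 → posterior Dirichlet(17/2, 13/5, 14, 17/3)
obs 12: x=2 → posterior Dirichlet(17/2, 13/5, 15, 17/3)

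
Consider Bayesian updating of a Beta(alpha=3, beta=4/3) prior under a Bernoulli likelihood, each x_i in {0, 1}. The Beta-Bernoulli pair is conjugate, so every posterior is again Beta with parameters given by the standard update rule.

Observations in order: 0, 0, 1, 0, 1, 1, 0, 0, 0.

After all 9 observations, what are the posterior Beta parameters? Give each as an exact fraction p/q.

alpha=6, beta=22/3

obs 1: x=0 → posterior Beta(3, 7/3)
obs 2: x=0 → posterior Beta(3, 10/3)
obs 3: x=1 → posterior Beta(4, 10/3)
obs 4: x=0 → posterior Beta(4, 13/3)
obs 5: x=1 → posterior Beta(5, 13/3)
obs 6: x=1 → posterior Beta(6, 13/3)
obs 7: x=0 → posterior Beta(6, 16/3)
obs 8: x=0 → posterior Beta(6, 19/3)
obs 9: x=0 → posterior Beta(6, 22/3)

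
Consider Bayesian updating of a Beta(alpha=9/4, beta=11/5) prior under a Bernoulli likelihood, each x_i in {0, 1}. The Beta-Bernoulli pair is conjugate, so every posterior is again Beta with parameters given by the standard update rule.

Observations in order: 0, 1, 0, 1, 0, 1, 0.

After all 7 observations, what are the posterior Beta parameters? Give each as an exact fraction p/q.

alpha=21/4, beta=31/5

obs 1: x=0 → posterior Beta(9/4, 16/5)
obs 2: x=1 → posterior Beta(13/4, 16/5)
obs 3: x=0 → posterior Beta(13/4, 21/5)
obs 4: x=1 → posterior Beta(17/4, 21/5)
obs 5: x=0 → posterior Beta(17/4, 26/5)
obs 6: x=1 → posterior Beta(21/4, 26/5)
obs 7: x=0 → posterior Beta(21/4, 31/5)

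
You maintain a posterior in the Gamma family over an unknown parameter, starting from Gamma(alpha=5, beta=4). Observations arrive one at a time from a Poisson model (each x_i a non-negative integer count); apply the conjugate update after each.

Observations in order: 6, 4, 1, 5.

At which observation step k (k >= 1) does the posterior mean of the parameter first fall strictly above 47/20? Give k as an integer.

k = 2

obs 1: x=6 → posterior Gamma(11, 5)
obs 2: x=4 → posterior Gamma(15, 6)
obs 3: x=1 → posterior Gamma(16, 7)
obs 4: x=5 → posterior Gamma(21, 8)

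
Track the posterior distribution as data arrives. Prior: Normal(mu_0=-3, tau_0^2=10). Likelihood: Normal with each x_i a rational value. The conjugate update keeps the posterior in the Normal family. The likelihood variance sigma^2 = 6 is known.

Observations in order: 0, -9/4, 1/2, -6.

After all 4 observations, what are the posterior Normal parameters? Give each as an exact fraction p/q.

mu_0=-191/92, tau_0^2=30/23

obs 1: x=0 → posterior Normal(-9/8, 15/4)
obs 2: x=-9/4 → posterior Normal(-81/52, 30/13)
obs 3: x=1/2 → posterior Normal(-71/72, 5/3)
obs 4: x=-6 → posterior Normal(-191/92, 30/23)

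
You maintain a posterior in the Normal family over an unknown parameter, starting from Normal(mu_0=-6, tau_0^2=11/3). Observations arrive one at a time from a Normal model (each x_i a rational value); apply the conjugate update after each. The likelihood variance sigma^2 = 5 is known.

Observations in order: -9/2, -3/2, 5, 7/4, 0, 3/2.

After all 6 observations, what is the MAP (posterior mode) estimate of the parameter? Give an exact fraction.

-29/36

obs 1: x=-9/2 → posterior Normal(-279/52, 55/26)
obs 2: x=-3/2 → posterior Normal(-156/37, 55/37)
obs 3: x=5 → posterior Normal(-101/48, 55/48)
obs 4: x=7/4 → posterior Normal(-327/236, 55/59)
obs 5: x=0 → posterior Normal(-327/280, 11/14)
obs 6: x=3/2 → posterior Normal(-29/36, 55/81)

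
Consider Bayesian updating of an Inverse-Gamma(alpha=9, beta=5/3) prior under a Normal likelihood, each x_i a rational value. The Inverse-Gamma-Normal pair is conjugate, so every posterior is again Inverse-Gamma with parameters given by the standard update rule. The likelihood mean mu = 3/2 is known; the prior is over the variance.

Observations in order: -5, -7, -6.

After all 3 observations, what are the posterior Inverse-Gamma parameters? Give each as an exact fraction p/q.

alpha=21/2, beta=2089/24

obs 1: x=-5 → posterior Inverse-Gamma(19/2, 547/24)
obs 2: x=-7 → posterior Inverse-Gamma(10, 707/12)
obs 3: x=-6 → posterior Inverse-Gamma(21/2, 2089/24)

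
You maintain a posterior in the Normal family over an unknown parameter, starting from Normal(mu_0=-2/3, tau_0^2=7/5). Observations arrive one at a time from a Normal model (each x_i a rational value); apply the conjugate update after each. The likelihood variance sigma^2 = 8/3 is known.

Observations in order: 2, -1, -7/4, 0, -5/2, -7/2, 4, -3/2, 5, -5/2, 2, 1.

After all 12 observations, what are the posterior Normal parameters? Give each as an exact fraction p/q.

obs 1: x=2 → posterior Normal(46/183, 56/61)
obs 2: x=-1 → posterior Normal(-17/246, 28/41)
obs 3: x=-7/4 → posterior Normal(-509/1236, 56/103)
obs 4: x=0 → posterior Normal(-509/1488, 14/31)
obs 5: x=-5/2 → posterior Normal(-1139/1740, 56/145)
obs 6: x=-7/2 → posterior Normal(-2021/1992, 28/83)
obs 7: x=4 → posterior Normal(-1013/2244, 56/187)
obs 8: x=-3/2 → posterior Normal(-107/192, 7/26)
obs 9: x=5 → posterior Normal(-131/2748, 56/229)
obs 10: x=-5/2 → posterior Normal(-761/3000, 28/125)
obs 11: x=2 → posterior Normal(-257/3252, 56/271)
obs 12: x=1 → posterior Normal(-5/3504, 14/73)

mu_0=-5/3504, tau_0^2=14/73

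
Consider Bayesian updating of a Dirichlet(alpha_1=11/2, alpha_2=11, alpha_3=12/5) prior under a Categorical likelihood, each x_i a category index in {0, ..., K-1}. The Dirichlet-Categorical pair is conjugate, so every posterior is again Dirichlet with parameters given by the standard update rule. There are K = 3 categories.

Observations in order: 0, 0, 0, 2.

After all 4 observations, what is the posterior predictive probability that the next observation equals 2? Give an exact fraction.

34/229

obs 1: x=0 → posterior Dirichlet(13/2, 11, 12/5)
obs 2: x=0 → posterior Dirichlet(15/2, 11, 12/5)
obs 3: x=0 → posterior Dirichlet(17/2, 11, 12/5)
obs 4: x=2 → posterior Dirichlet(17/2, 11, 17/5)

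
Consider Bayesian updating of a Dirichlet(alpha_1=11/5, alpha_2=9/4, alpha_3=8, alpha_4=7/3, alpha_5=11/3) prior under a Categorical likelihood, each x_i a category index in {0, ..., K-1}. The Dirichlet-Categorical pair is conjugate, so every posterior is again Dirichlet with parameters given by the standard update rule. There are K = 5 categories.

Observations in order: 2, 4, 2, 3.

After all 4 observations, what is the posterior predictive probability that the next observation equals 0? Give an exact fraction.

44/449

obs 1: x=2 → posterior Dirichlet(11/5, 9/4, 9, 7/3, 11/3)
obs 2: x=4 → posterior Dirichlet(11/5, 9/4, 9, 7/3, 14/3)
obs 3: x=2 → posterior Dirichlet(11/5, 9/4, 10, 7/3, 14/3)
obs 4: x=3 → posterior Dirichlet(11/5, 9/4, 10, 10/3, 14/3)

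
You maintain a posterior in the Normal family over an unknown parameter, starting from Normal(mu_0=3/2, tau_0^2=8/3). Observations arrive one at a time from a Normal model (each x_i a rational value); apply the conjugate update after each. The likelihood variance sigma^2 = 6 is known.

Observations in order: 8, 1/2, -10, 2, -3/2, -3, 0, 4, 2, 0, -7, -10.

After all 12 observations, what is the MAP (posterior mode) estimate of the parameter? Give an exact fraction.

obs 1: x=8 → posterior Normal(7/2, 24/13)
obs 2: x=1/2 → posterior Normal(95/34, 24/17)
obs 3: x=-10 → posterior Normal(5/14, 8/7)
obs 4: x=2 → posterior Normal(31/50, 24/25)
obs 5: x=-3/2 → posterior Normal(19/58, 24/29)
obs 6: x=-3 → posterior Normal(-5/66, 8/11)
obs 7: x=0 → posterior Normal(-5/74, 24/37)
obs 8: x=4 → posterior Normal(27/82, 24/41)
obs 9: x=2 → posterior Normal(43/90, 8/15)
obs 10: x=0 → posterior Normal(43/98, 24/49)
obs 11: x=-7 → posterior Normal(-13/106, 24/53)
obs 12: x=-10 → posterior Normal(-31/38, 8/19)

-31/38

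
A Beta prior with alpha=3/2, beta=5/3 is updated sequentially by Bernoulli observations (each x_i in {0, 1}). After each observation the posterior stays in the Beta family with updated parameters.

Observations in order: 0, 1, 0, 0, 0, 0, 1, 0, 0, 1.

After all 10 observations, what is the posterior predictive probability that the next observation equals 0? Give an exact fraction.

obs 1: x=0 → posterior Beta(3/2, 8/3)
obs 2: x=1 → posterior Beta(5/2, 8/3)
obs 3: x=0 → posterior Beta(5/2, 11/3)
obs 4: x=0 → posterior Beta(5/2, 14/3)
obs 5: x=0 → posterior Beta(5/2, 17/3)
obs 6: x=0 → posterior Beta(5/2, 20/3)
obs 7: x=1 → posterior Beta(7/2, 20/3)
obs 8: x=0 → posterior Beta(7/2, 23/3)
obs 9: x=0 → posterior Beta(7/2, 26/3)
obs 10: x=1 → posterior Beta(9/2, 26/3)

52/79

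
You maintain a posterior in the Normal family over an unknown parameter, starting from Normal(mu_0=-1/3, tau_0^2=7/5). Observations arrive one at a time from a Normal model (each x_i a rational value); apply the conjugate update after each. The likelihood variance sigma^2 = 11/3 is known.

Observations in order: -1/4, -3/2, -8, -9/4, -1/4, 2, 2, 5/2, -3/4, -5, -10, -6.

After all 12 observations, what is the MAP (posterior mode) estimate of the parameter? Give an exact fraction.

-3575/1842

obs 1: x=-1/4 → posterior Normal(-283/912, 77/76)
obs 2: x=-3/2 → posterior Normal(-661/1164, 77/97)
obs 3: x=-8 → posterior Normal(-2677/1416, 77/118)
obs 4: x=-9/4 → posterior Normal(-811/417, 77/139)
obs 5: x=-1/4 → posterior Normal(-3307/1920, 77/160)
obs 6: x=2 → posterior Normal(-2803/2172, 77/181)
obs 7: x=2 → posterior Normal(-2299/2424, 77/202)
obs 8: x=5/2 → posterior Normal(-1669/2676, 77/223)
obs 9: x=-3/4 → posterior Normal(-929/1464, 77/244)
obs 10: x=-5 → posterior Normal(-1559/1590, 77/265)
obs 11: x=-10 → posterior Normal(-2819/1716, 7/26)
obs 12: x=-6 → posterior Normal(-3575/1842, 77/307)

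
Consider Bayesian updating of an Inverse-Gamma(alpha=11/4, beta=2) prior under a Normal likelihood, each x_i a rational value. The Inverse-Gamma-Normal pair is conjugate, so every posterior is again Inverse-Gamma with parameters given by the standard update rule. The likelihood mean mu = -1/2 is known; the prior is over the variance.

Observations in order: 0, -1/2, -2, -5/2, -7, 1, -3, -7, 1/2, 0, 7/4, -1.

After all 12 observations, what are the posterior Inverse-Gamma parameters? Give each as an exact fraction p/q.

alpha=35/4, beta=1761/32

obs 1: x=0 → posterior Inverse-Gamma(13/4, 17/8)
obs 2: x=-1/2 → posterior Inverse-Gamma(15/4, 17/8)
obs 3: x=-2 → posterior Inverse-Gamma(17/4, 13/4)
obs 4: x=-5/2 → posterior Inverse-Gamma(19/4, 21/4)
obs 5: x=-7 → posterior Inverse-Gamma(21/4, 211/8)
obs 6: x=1 → posterior Inverse-Gamma(23/4, 55/2)
obs 7: x=-3 → posterior Inverse-Gamma(25/4, 245/8)
obs 8: x=-7 → posterior Inverse-Gamma(27/4, 207/4)
obs 9: x=1/2 → posterior Inverse-Gamma(29/4, 209/4)
obs 10: x=0 → posterior Inverse-Gamma(31/4, 419/8)
obs 11: x=7/4 → posterior Inverse-Gamma(33/4, 1757/32)
obs 12: x=-1 → posterior Inverse-Gamma(35/4, 1761/32)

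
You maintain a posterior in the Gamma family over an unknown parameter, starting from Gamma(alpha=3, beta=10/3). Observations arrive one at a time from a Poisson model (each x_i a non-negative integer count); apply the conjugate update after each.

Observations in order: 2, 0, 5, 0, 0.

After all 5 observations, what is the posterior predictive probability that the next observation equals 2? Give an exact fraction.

obs 1: x=2 → posterior Gamma(5, 13/3)
obs 2: x=0 → posterior Gamma(5, 16/3)
obs 3: x=5 → posterior Gamma(10, 19/3)
obs 4: x=0 → posterior Gamma(10, 22/3)
obs 5: x=0 → posterior Gamma(10, 25/3)

47206878662109375/232218265089212416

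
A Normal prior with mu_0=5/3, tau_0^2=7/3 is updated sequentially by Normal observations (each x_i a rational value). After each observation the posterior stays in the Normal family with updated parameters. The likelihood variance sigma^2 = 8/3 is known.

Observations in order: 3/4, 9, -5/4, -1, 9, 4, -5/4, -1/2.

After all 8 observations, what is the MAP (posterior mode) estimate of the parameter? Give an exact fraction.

1735/768

obs 1: x=3/4 → posterior Normal(223/180, 56/45)
obs 2: x=9 → posterior Normal(89/24, 28/33)
obs 3: x=-5/4 → posterior Normal(437/174, 56/87)
obs 4: x=-1 → posterior Normal(395/216, 14/27)
obs 5: x=9 → posterior Normal(773/258, 56/129)
obs 6: x=4 → posterior Normal(941/300, 28/75)
obs 7: x=-5/4 → posterior Normal(1777/684, 56/171)
obs 8: x=-1/2 → posterior Normal(1735/768, 7/24)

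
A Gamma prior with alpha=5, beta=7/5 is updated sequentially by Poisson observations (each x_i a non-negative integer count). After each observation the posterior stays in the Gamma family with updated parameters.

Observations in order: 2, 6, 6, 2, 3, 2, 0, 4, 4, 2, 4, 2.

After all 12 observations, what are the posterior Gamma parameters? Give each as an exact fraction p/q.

alpha=42, beta=67/5

obs 1: x=2 → posterior Gamma(7, 12/5)
obs 2: x=6 → posterior Gamma(13, 17/5)
obs 3: x=6 → posterior Gamma(19, 22/5)
obs 4: x=2 → posterior Gamma(21, 27/5)
obs 5: x=3 → posterior Gamma(24, 32/5)
obs 6: x=2 → posterior Gamma(26, 37/5)
obs 7: x=0 → posterior Gamma(26, 42/5)
obs 8: x=4 → posterior Gamma(30, 47/5)
obs 9: x=4 → posterior Gamma(34, 52/5)
obs 10: x=2 → posterior Gamma(36, 57/5)
obs 11: x=4 → posterior Gamma(40, 62/5)
obs 12: x=2 → posterior Gamma(42, 67/5)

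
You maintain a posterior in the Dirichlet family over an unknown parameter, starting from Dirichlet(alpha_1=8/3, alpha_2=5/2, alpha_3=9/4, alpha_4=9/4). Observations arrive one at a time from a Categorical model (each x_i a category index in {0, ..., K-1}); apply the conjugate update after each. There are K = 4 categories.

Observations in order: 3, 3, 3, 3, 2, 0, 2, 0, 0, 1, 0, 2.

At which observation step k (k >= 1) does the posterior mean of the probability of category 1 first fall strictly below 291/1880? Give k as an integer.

obs 1: x=3 → posterior Dirichlet(8/3, 5/2, 9/4, 13/4)
obs 2: x=3 → posterior Dirichlet(8/3, 5/2, 9/4, 17/4)
obs 3: x=3 → posterior Dirichlet(8/3, 5/2, 9/4, 21/4)
obs 4: x=3 → posterior Dirichlet(8/3, 5/2, 9/4, 25/4)
obs 5: x=2 → posterior Dirichlet(8/3, 5/2, 13/4, 25/4)
obs 6: x=0 → posterior Dirichlet(11/3, 5/2, 13/4, 25/4)
obs 7: x=2 → posterior Dirichlet(11/3, 5/2, 17/4, 25/4)
obs 8: x=0 → posterior Dirichlet(14/3, 5/2, 17/4, 25/4)
obs 9: x=0 → posterior Dirichlet(17/3, 5/2, 17/4, 25/4)
obs 10: x=1 → posterior Dirichlet(17/3, 7/2, 17/4, 25/4)
obs 11: x=0 → posterior Dirichlet(20/3, 7/2, 17/4, 25/4)
obs 12: x=2 → posterior Dirichlet(20/3, 7/2, 21/4, 25/4)

k = 7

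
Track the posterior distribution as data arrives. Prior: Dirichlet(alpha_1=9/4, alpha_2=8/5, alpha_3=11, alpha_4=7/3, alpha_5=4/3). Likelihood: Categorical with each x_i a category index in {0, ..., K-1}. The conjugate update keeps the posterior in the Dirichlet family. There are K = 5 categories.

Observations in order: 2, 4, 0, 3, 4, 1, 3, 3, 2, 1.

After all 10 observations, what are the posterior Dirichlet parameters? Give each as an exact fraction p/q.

obs 1: x=2 → posterior Dirichlet(9/4, 8/5, 12, 7/3, 4/3)
obs 2: x=4 → posterior Dirichlet(9/4, 8/5, 12, 7/3, 7/3)
obs 3: x=0 → posterior Dirichlet(13/4, 8/5, 12, 7/3, 7/3)
obs 4: x=3 → posterior Dirichlet(13/4, 8/5, 12, 10/3, 7/3)
obs 5: x=4 → posterior Dirichlet(13/4, 8/5, 12, 10/3, 10/3)
obs 6: x=1 → posterior Dirichlet(13/4, 13/5, 12, 10/3, 10/3)
obs 7: x=3 → posterior Dirichlet(13/4, 13/5, 12, 13/3, 10/3)
obs 8: x=3 → posterior Dirichlet(13/4, 13/5, 12, 16/3, 10/3)
obs 9: x=2 → posterior Dirichlet(13/4, 13/5, 13, 16/3, 10/3)
obs 10: x=1 → posterior Dirichlet(13/4, 18/5, 13, 16/3, 10/3)

alpha_1=13/4, alpha_2=18/5, alpha_3=13, alpha_4=16/3, alpha_5=10/3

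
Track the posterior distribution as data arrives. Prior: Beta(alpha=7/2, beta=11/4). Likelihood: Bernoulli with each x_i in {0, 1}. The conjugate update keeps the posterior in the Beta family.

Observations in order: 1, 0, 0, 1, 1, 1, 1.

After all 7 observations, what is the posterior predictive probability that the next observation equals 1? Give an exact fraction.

obs 1: x=1 → posterior Beta(9/2, 11/4)
obs 2: x=0 → posterior Beta(9/2, 15/4)
obs 3: x=0 → posterior Beta(9/2, 19/4)
obs 4: x=1 → posterior Beta(11/2, 19/4)
obs 5: x=1 → posterior Beta(13/2, 19/4)
obs 6: x=1 → posterior Beta(15/2, 19/4)
obs 7: x=1 → posterior Beta(17/2, 19/4)

34/53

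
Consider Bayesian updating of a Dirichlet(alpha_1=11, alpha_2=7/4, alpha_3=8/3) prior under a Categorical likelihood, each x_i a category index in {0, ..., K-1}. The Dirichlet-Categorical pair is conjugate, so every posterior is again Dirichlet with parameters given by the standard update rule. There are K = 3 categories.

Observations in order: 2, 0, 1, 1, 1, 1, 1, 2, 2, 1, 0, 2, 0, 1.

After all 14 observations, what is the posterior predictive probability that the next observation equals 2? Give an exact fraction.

obs 1: x=2 → posterior Dirichlet(11, 7/4, 11/3)
obs 2: x=0 → posterior Dirichlet(12, 7/4, 11/3)
obs 3: x=1 → posterior Dirichlet(12, 11/4, 11/3)
obs 4: x=1 → posterior Dirichlet(12, 15/4, 11/3)
obs 5: x=1 → posterior Dirichlet(12, 19/4, 11/3)
obs 6: x=1 → posterior Dirichlet(12, 23/4, 11/3)
obs 7: x=1 → posterior Dirichlet(12, 27/4, 11/3)
obs 8: x=2 → posterior Dirichlet(12, 27/4, 14/3)
obs 9: x=2 → posterior Dirichlet(12, 27/4, 17/3)
obs 10: x=1 → posterior Dirichlet(12, 31/4, 17/3)
obs 11: x=0 → posterior Dirichlet(13, 31/4, 17/3)
obs 12: x=2 → posterior Dirichlet(13, 31/4, 20/3)
obs 13: x=0 → posterior Dirichlet(14, 31/4, 20/3)
obs 14: x=1 → posterior Dirichlet(14, 35/4, 20/3)

80/353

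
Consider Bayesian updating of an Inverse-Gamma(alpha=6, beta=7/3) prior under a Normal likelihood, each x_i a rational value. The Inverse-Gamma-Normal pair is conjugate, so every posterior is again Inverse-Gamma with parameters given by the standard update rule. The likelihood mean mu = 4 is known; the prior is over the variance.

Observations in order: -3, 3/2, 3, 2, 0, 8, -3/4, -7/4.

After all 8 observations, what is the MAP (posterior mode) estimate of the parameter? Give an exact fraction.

3661/528

obs 1: x=-3 → posterior Inverse-Gamma(13/2, 161/6)
obs 2: x=3/2 → posterior Inverse-Gamma(7, 719/24)
obs 3: x=3 → posterior Inverse-Gamma(15/2, 731/24)
obs 4: x=2 → posterior Inverse-Gamma(8, 779/24)
obs 5: x=0 → posterior Inverse-Gamma(17/2, 971/24)
obs 6: x=8 → posterior Inverse-Gamma(9, 1163/24)
obs 7: x=-3/4 → posterior Inverse-Gamma(19/2, 5735/96)
obs 8: x=-7/4 → posterior Inverse-Gamma(10, 3661/48)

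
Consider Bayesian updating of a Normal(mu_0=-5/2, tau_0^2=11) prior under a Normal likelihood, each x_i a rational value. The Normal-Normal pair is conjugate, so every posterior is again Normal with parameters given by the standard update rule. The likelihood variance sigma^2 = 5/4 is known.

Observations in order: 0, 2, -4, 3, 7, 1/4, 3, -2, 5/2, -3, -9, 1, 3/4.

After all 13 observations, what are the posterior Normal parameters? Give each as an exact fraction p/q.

obs 1: x=0 → posterior Normal(-25/98, 55/49)
obs 2: x=2 → posterior Normal(151/186, 55/93)
obs 3: x=-4 → posterior Normal(-201/274, 55/137)
obs 4: x=3 → posterior Normal(63/362, 55/181)
obs 5: x=7 → posterior Normal(679/450, 11/45)
obs 6: x=1/4 → posterior Normal(701/538, 55/269)
obs 7: x=3 → posterior Normal(965/626, 55/313)
obs 8: x=-2 → posterior Normal(263/238, 55/357)
obs 9: x=5/2 → posterior Normal(1009/802, 55/401)
obs 10: x=-3 → posterior Normal(149/178, 11/89)
obs 11: x=-9 → posterior Normal(-47/978, 55/489)
obs 12: x=1 → posterior Normal(1/26, 55/533)
obs 13: x=3/4 → posterior Normal(107/1154, 55/577)

mu_0=107/1154, tau_0^2=55/577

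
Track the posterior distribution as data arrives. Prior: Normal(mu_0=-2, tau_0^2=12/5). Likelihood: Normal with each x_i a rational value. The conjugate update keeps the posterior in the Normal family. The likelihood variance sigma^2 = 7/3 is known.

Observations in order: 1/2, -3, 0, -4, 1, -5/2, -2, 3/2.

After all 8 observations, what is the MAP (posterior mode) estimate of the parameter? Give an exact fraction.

-376/323

obs 1: x=1/2 → posterior Normal(-52/71, 84/71)
obs 2: x=-3 → posterior Normal(-160/107, 84/107)
obs 3: x=0 → posterior Normal(-160/143, 84/143)
obs 4: x=-4 → posterior Normal(-304/179, 84/179)
obs 5: x=1 → posterior Normal(-268/215, 84/215)
obs 6: x=-5/2 → posterior Normal(-358/251, 84/251)
obs 7: x=-2 → posterior Normal(-430/287, 12/41)
obs 8: x=3/2 → posterior Normal(-376/323, 84/323)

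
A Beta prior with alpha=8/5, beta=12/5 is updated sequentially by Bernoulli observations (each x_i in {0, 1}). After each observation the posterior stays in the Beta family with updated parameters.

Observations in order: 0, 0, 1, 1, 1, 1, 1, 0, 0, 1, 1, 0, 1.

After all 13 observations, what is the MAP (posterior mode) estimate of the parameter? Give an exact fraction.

obs 1: x=0 → posterior Beta(8/5, 17/5)
obs 2: x=0 → posterior Beta(8/5, 22/5)
obs 3: x=1 → posterior Beta(13/5, 22/5)
obs 4: x=1 → posterior Beta(18/5, 22/5)
obs 5: x=1 → posterior Beta(23/5, 22/5)
obs 6: x=1 → posterior Beta(28/5, 22/5)
obs 7: x=1 → posterior Beta(33/5, 22/5)
obs 8: x=0 → posterior Beta(33/5, 27/5)
obs 9: x=0 → posterior Beta(33/5, 32/5)
obs 10: x=1 → posterior Beta(38/5, 32/5)
obs 11: x=1 → posterior Beta(43/5, 32/5)
obs 12: x=0 → posterior Beta(43/5, 37/5)
obs 13: x=1 → posterior Beta(48/5, 37/5)

43/75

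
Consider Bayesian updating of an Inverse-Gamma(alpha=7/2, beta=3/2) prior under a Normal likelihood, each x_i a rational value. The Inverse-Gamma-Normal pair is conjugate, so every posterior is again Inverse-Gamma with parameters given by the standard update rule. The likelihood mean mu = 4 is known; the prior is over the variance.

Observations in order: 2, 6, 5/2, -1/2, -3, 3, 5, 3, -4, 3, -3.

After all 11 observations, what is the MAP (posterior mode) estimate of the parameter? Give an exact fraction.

399/40

obs 1: x=2 → posterior Inverse-Gamma(4, 7/2)
obs 2: x=6 → posterior Inverse-Gamma(9/2, 11/2)
obs 3: x=5/2 → posterior Inverse-Gamma(5, 53/8)
obs 4: x=-1/2 → posterior Inverse-Gamma(11/2, 67/4)
obs 5: x=-3 → posterior Inverse-Gamma(6, 165/4)
obs 6: x=3 → posterior Inverse-Gamma(13/2, 167/4)
obs 7: x=5 → posterior Inverse-Gamma(7, 169/4)
obs 8: x=3 → posterior Inverse-Gamma(15/2, 171/4)
obs 9: x=-4 → posterior Inverse-Gamma(8, 299/4)
obs 10: x=3 → posterior Inverse-Gamma(17/2, 301/4)
obs 11: x=-3 → posterior Inverse-Gamma(9, 399/4)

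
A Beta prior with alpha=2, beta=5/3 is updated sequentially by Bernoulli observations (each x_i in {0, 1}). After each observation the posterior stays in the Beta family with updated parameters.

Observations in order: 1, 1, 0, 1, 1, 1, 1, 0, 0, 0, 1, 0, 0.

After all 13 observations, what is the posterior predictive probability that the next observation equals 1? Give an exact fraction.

27/50

obs 1: x=1 → posterior Beta(3, 5/3)
obs 2: x=1 → posterior Beta(4, 5/3)
obs 3: x=0 → posterior Beta(4, 8/3)
obs 4: x=1 → posterior Beta(5, 8/3)
obs 5: x=1 → posterior Beta(6, 8/3)
obs 6: x=1 → posterior Beta(7, 8/3)
obs 7: x=1 → posterior Beta(8, 8/3)
obs 8: x=0 → posterior Beta(8, 11/3)
obs 9: x=0 → posterior Beta(8, 14/3)
obs 10: x=0 → posterior Beta(8, 17/3)
obs 11: x=1 → posterior Beta(9, 17/3)
obs 12: x=0 → posterior Beta(9, 20/3)
obs 13: x=0 → posterior Beta(9, 23/3)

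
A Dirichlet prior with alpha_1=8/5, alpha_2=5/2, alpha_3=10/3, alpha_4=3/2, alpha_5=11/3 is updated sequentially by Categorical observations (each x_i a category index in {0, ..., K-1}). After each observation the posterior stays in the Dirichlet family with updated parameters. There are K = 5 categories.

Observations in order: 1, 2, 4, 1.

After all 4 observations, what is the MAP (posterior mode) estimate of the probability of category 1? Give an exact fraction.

obs 1: x=1 → posterior Dirichlet(8/5, 7/2, 10/3, 3/2, 11/3)
obs 2: x=2 → posterior Dirichlet(8/5, 7/2, 13/3, 3/2, 11/3)
obs 3: x=4 → posterior Dirichlet(8/5, 7/2, 13/3, 3/2, 14/3)
obs 4: x=1 → posterior Dirichlet(8/5, 9/2, 13/3, 3/2, 14/3)

35/116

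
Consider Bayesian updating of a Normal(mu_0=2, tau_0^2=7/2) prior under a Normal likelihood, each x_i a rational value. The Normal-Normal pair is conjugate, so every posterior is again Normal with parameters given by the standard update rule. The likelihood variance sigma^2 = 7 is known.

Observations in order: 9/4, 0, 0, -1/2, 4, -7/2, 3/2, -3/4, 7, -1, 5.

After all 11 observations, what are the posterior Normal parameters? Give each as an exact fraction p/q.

mu_0=18/13, tau_0^2=7/13

obs 1: x=9/4 → posterior Normal(25/12, 7/3)
obs 2: x=0 → posterior Normal(25/16, 7/4)
obs 3: x=0 → posterior Normal(5/4, 7/5)
obs 4: x=-1/2 → posterior Normal(23/24, 7/6)
obs 5: x=4 → posterior Normal(39/28, 1)
obs 6: x=-7/2 → posterior Normal(25/32, 7/8)
obs 7: x=3/2 → posterior Normal(31/36, 7/9)
obs 8: x=-3/4 → posterior Normal(7/10, 7/10)
obs 9: x=7 → posterior Normal(14/11, 7/11)
obs 10: x=-1 → posterior Normal(13/12, 7/12)
obs 11: x=5 → posterior Normal(18/13, 7/13)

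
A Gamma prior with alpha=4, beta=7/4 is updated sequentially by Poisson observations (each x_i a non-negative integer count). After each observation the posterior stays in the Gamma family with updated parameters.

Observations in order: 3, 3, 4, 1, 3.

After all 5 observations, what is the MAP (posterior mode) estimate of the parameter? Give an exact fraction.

obs 1: x=3 → posterior Gamma(7, 11/4)
obs 2: x=3 → posterior Gamma(10, 15/4)
obs 3: x=4 → posterior Gamma(14, 19/4)
obs 4: x=1 → posterior Gamma(15, 23/4)
obs 5: x=3 → posterior Gamma(18, 27/4)

68/27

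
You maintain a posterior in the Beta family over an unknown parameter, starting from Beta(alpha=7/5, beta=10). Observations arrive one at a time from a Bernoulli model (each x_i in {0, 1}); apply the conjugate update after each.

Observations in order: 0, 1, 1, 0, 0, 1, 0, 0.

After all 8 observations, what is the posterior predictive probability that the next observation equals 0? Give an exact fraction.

obs 1: x=0 → posterior Beta(7/5, 11)
obs 2: x=1 → posterior Beta(12/5, 11)
obs 3: x=1 → posterior Beta(17/5, 11)
obs 4: x=0 → posterior Beta(17/5, 12)
obs 5: x=0 → posterior Beta(17/5, 13)
obs 6: x=1 → posterior Beta(22/5, 13)
obs 7: x=0 → posterior Beta(22/5, 14)
obs 8: x=0 → posterior Beta(22/5, 15)

75/97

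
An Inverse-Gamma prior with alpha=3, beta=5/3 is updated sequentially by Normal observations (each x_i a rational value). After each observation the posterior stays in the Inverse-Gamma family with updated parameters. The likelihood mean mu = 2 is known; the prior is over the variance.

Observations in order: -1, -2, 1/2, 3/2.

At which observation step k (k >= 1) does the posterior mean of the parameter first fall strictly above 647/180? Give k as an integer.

k = 2

obs 1: x=-1 → posterior Inverse-Gamma(7/2, 37/6)
obs 2: x=-2 → posterior Inverse-Gamma(4, 85/6)
obs 3: x=1/2 → posterior Inverse-Gamma(9/2, 367/24)
obs 4: x=3/2 → posterior Inverse-Gamma(5, 185/12)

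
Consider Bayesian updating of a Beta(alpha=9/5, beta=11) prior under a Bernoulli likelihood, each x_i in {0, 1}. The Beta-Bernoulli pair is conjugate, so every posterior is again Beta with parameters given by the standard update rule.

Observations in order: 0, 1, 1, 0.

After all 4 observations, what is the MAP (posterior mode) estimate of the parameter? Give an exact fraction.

7/37

obs 1: x=0 → posterior Beta(9/5, 12)
obs 2: x=1 → posterior Beta(14/5, 12)
obs 3: x=1 → posterior Beta(19/5, 12)
obs 4: x=0 → posterior Beta(19/5, 13)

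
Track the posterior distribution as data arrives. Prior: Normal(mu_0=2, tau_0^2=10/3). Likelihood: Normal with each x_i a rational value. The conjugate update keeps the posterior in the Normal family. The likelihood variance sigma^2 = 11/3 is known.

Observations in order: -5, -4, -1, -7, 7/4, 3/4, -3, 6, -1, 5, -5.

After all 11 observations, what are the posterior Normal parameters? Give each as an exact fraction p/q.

obs 1: x=-5 → posterior Normal(-4/3, 110/63)
obs 2: x=-4 → posterior Normal(-68/31, 110/93)
obs 3: x=-1 → posterior Normal(-78/41, 110/123)
obs 4: x=-7 → posterior Normal(-148/51, 110/153)
obs 5: x=7/4 → posterior Normal(-261/122, 110/183)
obs 6: x=3/4 → posterior Normal(-123/71, 110/213)
obs 7: x=-3 → posterior Normal(-17/9, 110/243)
obs 8: x=6 → posterior Normal(-93/91, 110/273)
obs 9: x=-1 → posterior Normal(-103/101, 110/303)
obs 10: x=5 → posterior Normal(-53/111, 110/333)
obs 11: x=-5 → posterior Normal(-103/121, 10/33)

mu_0=-103/121, tau_0^2=10/33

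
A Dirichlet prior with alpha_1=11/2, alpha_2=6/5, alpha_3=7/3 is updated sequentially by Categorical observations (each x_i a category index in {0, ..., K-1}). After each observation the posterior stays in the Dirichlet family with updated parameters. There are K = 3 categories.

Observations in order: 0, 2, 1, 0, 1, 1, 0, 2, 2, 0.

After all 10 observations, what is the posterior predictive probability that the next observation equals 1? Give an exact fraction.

obs 1: x=0 → posterior Dirichlet(13/2, 6/5, 7/3)
obs 2: x=2 → posterior Dirichlet(13/2, 6/5, 10/3)
obs 3: x=1 → posterior Dirichlet(13/2, 11/5, 10/3)
obs 4: x=0 → posterior Dirichlet(15/2, 11/5, 10/3)
obs 5: x=1 → posterior Dirichlet(15/2, 16/5, 10/3)
obs 6: x=1 → posterior Dirichlet(15/2, 21/5, 10/3)
obs 7: x=0 → posterior Dirichlet(17/2, 21/5, 10/3)
obs 8: x=2 → posterior Dirichlet(17/2, 21/5, 13/3)
obs 9: x=2 → posterior Dirichlet(17/2, 21/5, 16/3)
obs 10: x=0 → posterior Dirichlet(19/2, 21/5, 16/3)

126/571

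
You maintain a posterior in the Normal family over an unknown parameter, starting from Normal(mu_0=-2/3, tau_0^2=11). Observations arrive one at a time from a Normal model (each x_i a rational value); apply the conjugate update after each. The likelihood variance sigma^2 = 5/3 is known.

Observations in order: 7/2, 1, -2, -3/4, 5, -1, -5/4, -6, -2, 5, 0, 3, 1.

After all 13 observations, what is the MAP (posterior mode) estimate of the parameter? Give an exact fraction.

1069/2604

obs 1: x=7/2 → posterior Normal(673/228, 55/38)
obs 2: x=1 → posterior Normal(871/426, 55/71)
obs 3: x=-2 → posterior Normal(475/624, 55/104)
obs 4: x=-3/4 → posterior Normal(653/1644, 55/137)
obs 5: x=5 → posterior Normal(2633/2040, 11/34)
obs 6: x=-1 → posterior Normal(2237/2436, 55/203)
obs 7: x=-5/4 → posterior Normal(871/1416, 55/236)
obs 8: x=-6 → posterior Normal(-317/1614, 55/269)
obs 9: x=-2 → posterior Normal(-713/1812, 55/302)
obs 10: x=5 → posterior Normal(277/2010, 11/67)
obs 11: x=0 → posterior Normal(277/2208, 55/368)
obs 12: x=3 → posterior Normal(871/2406, 55/401)
obs 13: x=1 → posterior Normal(1069/2604, 55/434)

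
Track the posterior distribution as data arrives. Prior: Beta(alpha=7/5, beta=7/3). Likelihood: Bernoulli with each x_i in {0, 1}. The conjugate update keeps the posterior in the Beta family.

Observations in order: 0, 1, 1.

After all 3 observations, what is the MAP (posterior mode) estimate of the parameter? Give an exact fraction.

obs 1: x=0 → posterior Beta(7/5, 10/3)
obs 2: x=1 → posterior Beta(12/5, 10/3)
obs 3: x=1 → posterior Beta(17/5, 10/3)

36/71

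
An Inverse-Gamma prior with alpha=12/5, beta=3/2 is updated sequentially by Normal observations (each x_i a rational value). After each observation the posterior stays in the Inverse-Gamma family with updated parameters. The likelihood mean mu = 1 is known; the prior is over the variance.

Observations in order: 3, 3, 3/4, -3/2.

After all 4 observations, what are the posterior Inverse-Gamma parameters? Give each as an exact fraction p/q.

alpha=22/5, beta=277/32

obs 1: x=3 → posterior Inverse-Gamma(29/10, 7/2)
obs 2: x=3 → posterior Inverse-Gamma(17/5, 11/2)
obs 3: x=3/4 → posterior Inverse-Gamma(39/10, 177/32)
obs 4: x=-3/2 → posterior Inverse-Gamma(22/5, 277/32)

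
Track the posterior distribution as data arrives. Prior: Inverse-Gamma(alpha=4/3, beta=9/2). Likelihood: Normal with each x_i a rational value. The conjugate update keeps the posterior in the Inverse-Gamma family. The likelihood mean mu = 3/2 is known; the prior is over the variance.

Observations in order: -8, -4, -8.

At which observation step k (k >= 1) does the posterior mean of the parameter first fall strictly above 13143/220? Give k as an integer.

obs 1: x=-8 → posterior Inverse-Gamma(11/6, 397/8)
obs 2: x=-4 → posterior Inverse-Gamma(7/3, 259/4)
obs 3: x=-8 → posterior Inverse-Gamma(17/6, 879/8)

k = 3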